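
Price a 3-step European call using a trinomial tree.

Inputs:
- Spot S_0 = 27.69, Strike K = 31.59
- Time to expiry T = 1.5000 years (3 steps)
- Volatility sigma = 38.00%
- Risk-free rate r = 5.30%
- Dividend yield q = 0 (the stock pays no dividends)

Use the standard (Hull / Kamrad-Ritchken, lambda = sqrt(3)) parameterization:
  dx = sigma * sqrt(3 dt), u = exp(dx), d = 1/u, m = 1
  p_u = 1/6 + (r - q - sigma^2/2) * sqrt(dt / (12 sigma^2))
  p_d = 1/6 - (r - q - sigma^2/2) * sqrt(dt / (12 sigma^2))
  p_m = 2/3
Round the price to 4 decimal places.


dt = T/N = 0.500000; dx = sigma*sqrt(3*dt) = 0.465403
u = exp(dx) = 1.592656; d = 1/u = 0.627882
p_u = 0.156353, p_m = 0.666667, p_d = 0.176980
Discount per step: exp(-r*dt) = 0.973848
Stock lattice S(k, j) with j the centered position index:
  k=0: S(0,+0) = 27.6900
  k=1: S(1,-1) = 17.3861; S(1,+0) = 27.6900; S(1,+1) = 44.1006
  k=2: S(2,-2) = 10.9164; S(2,-1) = 17.3861; S(2,+0) = 27.6900; S(2,+1) = 44.1006; S(2,+2) = 70.2372
  k=3: S(3,-3) = 6.8542; S(3,-2) = 10.9164; S(3,-1) = 17.3861; S(3,+0) = 27.6900; S(3,+1) = 44.1006; S(3,+2) = 70.2372; S(3,+3) = 111.8636
Terminal payoffs V(N, j) = max(S_T - K, 0):
  V(3,-3) = 0.000000; V(3,-2) = 0.000000; V(3,-1) = 0.000000; V(3,+0) = 0.000000; V(3,+1) = 12.510644; V(3,+2) = 38.647155; V(3,+3) = 80.273624
Backward induction: V(k, j) = exp(-r*dt) * [p_u * V(k+1, j+1) + p_m * V(k+1, j) + p_d * V(k+1, j-1)]
  V(2,-2) = exp(-r*dt) * [p_u*0.000000 + p_m*0.000000 + p_d*0.000000] = 0.000000
  V(2,-1) = exp(-r*dt) * [p_u*0.000000 + p_m*0.000000 + p_d*0.000000] = 0.000000
  V(2,+0) = exp(-r*dt) * [p_u*12.510644 + p_m*0.000000 + p_d*0.000000] = 1.904922
  V(2,+1) = exp(-r*dt) * [p_u*38.647155 + p_m*12.510644 + p_d*0.000000] = 14.006885
  V(2,+2) = exp(-r*dt) * [p_u*80.273624 + p_m*38.647155 + p_d*12.510644] = 39.469994
  V(1,-1) = exp(-r*dt) * [p_u*1.904922 + p_m*0.000000 + p_d*0.000000] = 0.290051
  V(1,+0) = exp(-r*dt) * [p_u*14.006885 + p_m*1.904922 + p_d*0.000000] = 3.369482
  V(1,+1) = exp(-r*dt) * [p_u*39.469994 + p_m*14.006885 + p_d*1.904922] = 15.431898
  V(0,+0) = exp(-r*dt) * [p_u*15.431898 + p_m*3.369482 + p_d*0.290051] = 4.587290

Answer: Price = V(0,0) = 4.5873


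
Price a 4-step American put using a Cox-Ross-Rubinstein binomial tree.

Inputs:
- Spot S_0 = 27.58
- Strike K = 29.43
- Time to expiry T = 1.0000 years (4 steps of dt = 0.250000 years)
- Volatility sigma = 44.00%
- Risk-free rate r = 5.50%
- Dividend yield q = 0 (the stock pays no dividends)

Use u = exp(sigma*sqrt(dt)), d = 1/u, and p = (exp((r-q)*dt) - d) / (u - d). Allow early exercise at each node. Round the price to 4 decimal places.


dt = T/N = 0.250000
u = exp(sigma*sqrt(dt)) = 1.246077; d = 1/u = 0.802519
p = (exp((r-q)*dt) - d) / (u - d) = 0.476434
Discount per step: exp(-r*dt) = 0.986344
Stock lattice S(k, i) with i counting down-moves:
  k=0: S(0,0) = 27.5800
  k=1: S(1,0) = 34.3668; S(1,1) = 22.1335
  k=2: S(2,0) = 42.8237; S(2,1) = 27.5800; S(2,2) = 17.7625
  k=3: S(3,0) = 53.3616; S(3,1) = 34.3668; S(3,2) = 22.1335; S(3,3) = 14.2548
  k=4: S(4,0) = 66.4926; S(4,1) = 42.8237; S(4,2) = 27.5800; S(4,3) = 17.7625; S(4,4) = 11.4397
Terminal payoffs V(N, i) = max(K - S_T, 0):
  V(4,0) = 0.000000; V(4,1) = 0.000000; V(4,2) = 1.850000; V(4,3) = 11.667476; V(4,4) = 17.990287
Backward induction: V(k, i) = exp(-r*dt) * [p * V(k+1, i) + (1-p) * V(k+1, i+1)]; then take max(V_cont, immediate exercise) for American.
  V(3,0) = exp(-r*dt) * [p*0.000000 + (1-p)*0.000000] = 0.000000; exercise = 0.000000; V(3,0) = max -> 0.000000
  V(3,1) = exp(-r*dt) * [p*0.000000 + (1-p)*1.850000] = 0.955370; exercise = 0.000000; V(3,1) = max -> 0.955370
  V(3,2) = exp(-r*dt) * [p*1.850000 + (1-p)*11.667476] = 6.894638; exercise = 7.296532; V(3,2) = max -> 7.296532
  V(3,3) = exp(-r*dt) * [p*11.667476 + (1-p)*17.990287] = 14.773347; exercise = 15.175240; V(3,3) = max -> 15.175240
  V(2,0) = exp(-r*dt) * [p*0.000000 + (1-p)*0.955370] = 0.493368; exercise = 0.000000; V(2,0) = max -> 0.493368
  V(2,1) = exp(-r*dt) * [p*0.955370 + (1-p)*7.296532] = 4.217001; exercise = 1.850000; V(2,1) = max -> 4.217001
  V(2,2) = exp(-r*dt) * [p*7.296532 + (1-p)*15.175240] = 11.265582; exercise = 11.667476; V(2,2) = max -> 11.667476
  V(1,0) = exp(-r*dt) * [p*0.493368 + (1-p)*4.217001] = 2.409574; exercise = 0.000000; V(1,0) = max -> 2.409574
  V(1,1) = exp(-r*dt) * [p*4.217001 + (1-p)*11.667476] = 8.006959; exercise = 7.296532; V(1,1) = max -> 8.006959
  V(0,0) = exp(-r*dt) * [p*2.409574 + (1-p)*8.006959] = 5.267248; exercise = 1.850000; V(0,0) = max -> 5.267248

Answer: Price = V(0,0) = 5.2672


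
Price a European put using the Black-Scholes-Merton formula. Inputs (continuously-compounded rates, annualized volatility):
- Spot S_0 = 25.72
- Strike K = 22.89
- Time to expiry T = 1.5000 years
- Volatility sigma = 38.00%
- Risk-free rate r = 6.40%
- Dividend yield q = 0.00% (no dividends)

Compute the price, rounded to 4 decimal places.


Answer: Price = 2.2458

Derivation:
d1 = (ln(S/K) + (r - q + 0.5*sigma^2) * T) / (sigma * sqrt(T)) = 0.68944276
d2 = d1 - sigma * sqrt(T) = 0.22403971
exp(-rT) = 0.90846402; exp(-qT) = 1.00000000
P = K * exp(-rT) * N(-d2) - S_0 * exp(-qT) * N(-d1)
N(-d1) = 0.24527234; N(-d2) = 0.41136320
P = 22.8900 * 0.90846402 * 0.41136320 - 25.7200 * 1.00000000 * 0.24527234 = 2.2458


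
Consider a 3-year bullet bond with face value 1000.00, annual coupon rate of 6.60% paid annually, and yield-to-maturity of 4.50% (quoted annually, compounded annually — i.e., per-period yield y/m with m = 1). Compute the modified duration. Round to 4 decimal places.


Coupon per period c = face * coupon_rate / m = 66.000000
Periods per year m = 1; per-period yield y/m = 0.045000
Number of cashflows N = 3
Cashflows (t years, CF_t, discount factor 1/(1+y/m)^(m*t), PV):
  t = 1.0000: CF_t = 66.000000, DF = 0.956938, PV = 63.157895
  t = 2.0000: CF_t = 66.000000, DF = 0.915730, PV = 60.438177
  t = 3.0000: CF_t = 1066.000000, DF = 0.876297, PV = 934.132180
Price P = sum_t PV_t = 1057.728251
First compute Macaulay numerator sum_t t * PV_t:
  t * PV_t at t = 1.0000: 63.157895
  t * PV_t at t = 2.0000: 120.876354
  t * PV_t at t = 3.0000: 2802.396540
Macaulay duration D = 2986.430788 / 1057.728251 = 2.823439
Modified duration = D / (1 + y/m) = 2.823439 / (1 + 0.045000) = 2.701855

Answer: Modified duration = 2.7019


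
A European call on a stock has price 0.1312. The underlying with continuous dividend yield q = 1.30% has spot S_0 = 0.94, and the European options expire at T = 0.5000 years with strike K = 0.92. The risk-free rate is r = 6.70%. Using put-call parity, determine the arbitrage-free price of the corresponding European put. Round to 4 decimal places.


Answer: Put price = 0.0870

Derivation:
Put-call parity: C - P = S_0 * exp(-qT) - K * exp(-rT).
S_0 * exp(-qT) = 0.9400 * 0.99352108 = 0.93390981
K * exp(-rT) = 0.9200 * 0.96705491 = 0.88969052
P = C - S*exp(-qT) + K*exp(-rT)
P = 0.1312 - 0.93390981 + 0.88969052 = 0.0870


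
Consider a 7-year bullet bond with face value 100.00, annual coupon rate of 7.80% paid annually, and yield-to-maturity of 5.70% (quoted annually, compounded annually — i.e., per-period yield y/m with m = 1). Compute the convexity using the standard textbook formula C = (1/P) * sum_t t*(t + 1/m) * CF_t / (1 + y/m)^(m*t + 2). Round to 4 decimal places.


Answer: Convexity = 38.1585

Derivation:
Coupon per period c = face * coupon_rate / m = 7.800000
Periods per year m = 1; per-period yield y/m = 0.057000
Number of cashflows N = 7
Cashflows (t years, CF_t, discount factor 1/(1+y/m)^(m*t), PV):
  t = 1.0000: CF_t = 7.800000, DF = 0.946074, PV = 7.379376
  t = 2.0000: CF_t = 7.800000, DF = 0.895056, PV = 6.981434
  t = 3.0000: CF_t = 7.800000, DF = 0.846789, PV = 6.604952
  t = 4.0000: CF_t = 7.800000, DF = 0.801125, PV = 6.248772
  t = 5.0000: CF_t = 7.800000, DF = 0.757923, PV = 5.911799
  t = 6.0000: CF_t = 7.800000, DF = 0.717051, PV = 5.592998
  t = 7.0000: CF_t = 107.800000, DF = 0.678383, PV = 73.129710
Price P = sum_t PV_t = 111.849040
Convexity numerator sum_t t*(t + 1/m) * CF_t / (1+y/m)^(m*t + 2):
  t = 1.0000: term = 13.209903
  t = 2.0000: term = 37.492630
  t = 3.0000: term = 70.941589
  t = 4.0000: term = 111.859964
  t = 5.0000: term = 158.741671
  t = 6.0000: term = 210.253868
  t = 7.0000: term = 3665.488844
Convexity = (1/P) * sum = 4267.988469 / 111.849040 = 38.158472


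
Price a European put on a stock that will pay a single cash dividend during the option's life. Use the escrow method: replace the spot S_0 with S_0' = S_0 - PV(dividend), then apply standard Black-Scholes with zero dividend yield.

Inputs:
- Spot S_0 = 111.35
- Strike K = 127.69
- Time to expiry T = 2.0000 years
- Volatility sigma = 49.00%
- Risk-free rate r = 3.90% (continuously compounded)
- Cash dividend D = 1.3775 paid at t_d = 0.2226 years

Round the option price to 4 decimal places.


PV(D) = D * exp(-r * t_d) = 1.3775 * 0.99135617 = 1.36559313
S_0' = S_0 - PV(D) = 111.3500 - 1.36559313 = 109.98440687
d1 = (ln(S_0'/K) + (r + sigma^2/2)*T) / (sigma*sqrt(T)) = 0.24363891
d2 = d1 - sigma*sqrt(T) = -0.44932574
exp(-rT) = 0.92496443
N(-d1) = 0.40375525; N(-d2) = 0.67340165
P = K * exp(-rT) * N(-d2) - S_0' * N(-d1) = 127.6900 * 0.92496443 * 0.67340165 - 109.98440687 * 0.40375525 = 35.1278

Answer: Price = 35.1278


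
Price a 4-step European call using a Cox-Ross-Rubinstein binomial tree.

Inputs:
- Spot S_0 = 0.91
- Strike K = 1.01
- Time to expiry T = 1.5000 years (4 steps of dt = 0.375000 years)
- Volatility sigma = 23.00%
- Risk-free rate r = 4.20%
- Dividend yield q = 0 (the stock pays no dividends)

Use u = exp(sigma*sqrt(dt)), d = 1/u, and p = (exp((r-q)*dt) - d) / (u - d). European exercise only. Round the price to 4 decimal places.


Answer: Price = V(0,0) = 0.0906

Derivation:
dt = T/N = 0.375000
u = exp(sigma*sqrt(dt)) = 1.151247; d = 1/u = 0.868623
p = (exp((r-q)*dt) - d) / (u - d) = 0.521016
Discount per step: exp(-r*dt) = 0.984373
Stock lattice S(k, i) with i counting down-moves:
  k=0: S(0,0) = 0.9100
  k=1: S(1,0) = 1.0476; S(1,1) = 0.7904
  k=2: S(2,0) = 1.2061; S(2,1) = 0.9100; S(2,2) = 0.6866
  k=3: S(3,0) = 1.3885; S(3,1) = 1.0476; S(3,2) = 0.7904; S(3,3) = 0.5964
  k=4: S(4,0) = 1.5985; S(4,1) = 1.2061; S(4,2) = 0.9100; S(4,3) = 0.6866; S(4,4) = 0.5180
Terminal payoffs V(N, i) = max(S_T - K, 0):
  V(4,0) = 0.588510; V(4,1) = 0.196086; V(4,2) = 0.000000; V(4,3) = 0.000000; V(4,4) = 0.000000
Backward induction: V(k, i) = exp(-r*dt) * [p * V(k+1, i) + (1-p) * V(k+1, i+1)].
  V(3,0) = exp(-r*dt) * [p*0.588510 + (1-p)*0.196086] = 0.394286
  V(3,1) = exp(-r*dt) * [p*0.196086 + (1-p)*0.000000] = 0.100568
  V(3,2) = exp(-r*dt) * [p*0.000000 + (1-p)*0.000000] = 0.000000
  V(3,3) = exp(-r*dt) * [p*0.000000 + (1-p)*0.000000] = 0.000000
  V(2,0) = exp(-r*dt) * [p*0.394286 + (1-p)*0.100568] = 0.249637
  V(2,1) = exp(-r*dt) * [p*0.100568 + (1-p)*0.000000] = 0.051578
  V(2,2) = exp(-r*dt) * [p*0.000000 + (1-p)*0.000000] = 0.000000
  V(1,0) = exp(-r*dt) * [p*0.249637 + (1-p)*0.051578] = 0.152351
  V(1,1) = exp(-r*dt) * [p*0.051578 + (1-p)*0.000000] = 0.026453
  V(0,0) = exp(-r*dt) * [p*0.152351 + (1-p)*0.026453] = 0.090610


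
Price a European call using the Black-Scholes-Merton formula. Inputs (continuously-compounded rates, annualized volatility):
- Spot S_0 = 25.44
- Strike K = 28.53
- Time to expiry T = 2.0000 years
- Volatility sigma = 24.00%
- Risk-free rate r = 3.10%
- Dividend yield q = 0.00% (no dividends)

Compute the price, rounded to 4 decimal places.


Answer: Price = 2.8753

Derivation:
d1 = (ln(S/K) + (r - q + 0.5*sigma^2) * T) / (sigma * sqrt(T)) = 0.01463291
d2 = d1 - sigma * sqrt(T) = -0.32477835
exp(-rT) = 0.93988289; exp(-qT) = 1.00000000
C = S_0 * exp(-qT) * N(d1) - K * exp(-rT) * N(d2)
N(d1) = 0.50583748; N(d2) = 0.37267442
C = 25.4400 * 1.00000000 * 0.50583748 - 28.5300 * 0.93988289 * 0.37267442 = 2.8753


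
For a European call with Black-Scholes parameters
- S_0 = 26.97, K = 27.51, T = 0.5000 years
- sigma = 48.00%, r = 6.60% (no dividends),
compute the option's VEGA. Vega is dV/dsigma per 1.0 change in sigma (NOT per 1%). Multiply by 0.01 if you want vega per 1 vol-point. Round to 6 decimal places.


d1 = 0.2085244999; d2 = -0.1308867550
phi(d1) = 0.3903623898; exp(-qT) = 1.0000000000; exp(-rT) = 0.9675385596
Vega = S * exp(-qT) * phi(d1) * sqrt(T) = 26.9700 * 1.0000000000 * 0.3903623898 * 0.7071067812 = 7.444472

Answer: Vega = 7.444472


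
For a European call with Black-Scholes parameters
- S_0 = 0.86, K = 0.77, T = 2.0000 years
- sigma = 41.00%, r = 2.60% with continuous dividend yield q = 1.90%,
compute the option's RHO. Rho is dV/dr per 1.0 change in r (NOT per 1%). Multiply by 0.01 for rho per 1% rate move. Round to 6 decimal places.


d1 = 0.5047050094; d2 = -0.0751225512
phi(d1) = 0.3512341772; exp(-qT) = 0.9627129409; exp(-rT) = 0.9493288668
N(d2) = 0.4700586026
Rho = K*T*exp(-rT)*N(d2) = 0.7700 * 2.0000 * 0.9493288668 * 0.4700586026 = 0.687210

Answer: Rho = 0.687210


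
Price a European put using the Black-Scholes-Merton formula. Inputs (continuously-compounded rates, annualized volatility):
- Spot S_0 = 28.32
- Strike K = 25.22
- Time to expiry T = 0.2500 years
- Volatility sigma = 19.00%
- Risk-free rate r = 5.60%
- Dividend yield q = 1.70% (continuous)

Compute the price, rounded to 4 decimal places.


Answer: Price = 0.1090

Derivation:
d1 = (ln(S/K) + (r - q + 0.5*sigma^2) * T) / (sigma * sqrt(T)) = 1.37045725
d2 = d1 - sigma * sqrt(T) = 1.27545725
exp(-rT) = 0.98609754; exp(-qT) = 0.99575902
P = K * exp(-rT) * N(-d2) - S_0 * exp(-qT) * N(-d1)
N(-d1) = 0.08527211; N(-d2) = 0.10107372
P = 25.2200 * 0.98609754 * 0.10107372 - 28.3200 * 0.99575902 * 0.08527211 = 0.1090


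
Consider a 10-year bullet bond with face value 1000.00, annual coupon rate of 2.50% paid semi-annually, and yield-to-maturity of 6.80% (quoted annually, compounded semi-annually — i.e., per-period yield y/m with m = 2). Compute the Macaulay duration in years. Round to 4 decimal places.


Answer: Macaulay duration = 8.6258 years

Derivation:
Coupon per period c = face * coupon_rate / m = 12.500000
Periods per year m = 2; per-period yield y/m = 0.034000
Number of cashflows N = 20
Cashflows (t years, CF_t, discount factor 1/(1+y/m)^(m*t), PV):
  t = 0.5000: CF_t = 12.500000, DF = 0.967118, PV = 12.088975
  t = 1.0000: CF_t = 12.500000, DF = 0.935317, PV = 11.691465
  t = 1.5000: CF_t = 12.500000, DF = 0.904562, PV = 11.307026
  t = 2.0000: CF_t = 12.500000, DF = 0.874818, PV = 10.935228
  t = 2.5000: CF_t = 12.500000, DF = 0.846052, PV = 10.575656
  t = 3.0000: CF_t = 12.500000, DF = 0.818233, PV = 10.227907
  t = 3.5000: CF_t = 12.500000, DF = 0.791327, PV = 9.891593
  t = 4.0000: CF_t = 12.500000, DF = 0.765307, PV = 9.566338
  t = 4.5000: CF_t = 12.500000, DF = 0.740142, PV = 9.251777
  t = 5.0000: CF_t = 12.500000, DF = 0.715805, PV = 8.947560
  t = 5.5000: CF_t = 12.500000, DF = 0.692268, PV = 8.653346
  t = 6.0000: CF_t = 12.500000, DF = 0.669505, PV = 8.368807
  t = 6.5000: CF_t = 12.500000, DF = 0.647490, PV = 8.093624
  t = 7.0000: CF_t = 12.500000, DF = 0.626199, PV = 7.827489
  t = 7.5000: CF_t = 12.500000, DF = 0.605608, PV = 7.570105
  t = 8.0000: CF_t = 12.500000, DF = 0.585695, PV = 7.321185
  t = 8.5000: CF_t = 12.500000, DF = 0.566436, PV = 7.080450
  t = 9.0000: CF_t = 12.500000, DF = 0.547810, PV = 6.847630
  t = 9.5000: CF_t = 12.500000, DF = 0.529797, PV = 6.622467
  t = 10.0000: CF_t = 1012.500000, DF = 0.512377, PV = 518.781233
Price P = sum_t PV_t = 691.649862
Macaulay numerator sum_t t * PV_t:
  t * PV_t at t = 0.5000: 6.044487
  t * PV_t at t = 1.0000: 11.691465
  t * PV_t at t = 1.5000: 16.960539
  t * PV_t at t = 2.0000: 21.870457
  t * PV_t at t = 2.5000: 26.439140
  t * PV_t at t = 3.0000: 30.683722
  t * PV_t at t = 3.5000: 34.620576
  t * PV_t at t = 4.0000: 38.265350
  t * PV_t at t = 4.5000: 41.632997
  t * PV_t at t = 5.0000: 44.737801
  t * PV_t at t = 5.5000: 47.593405
  t * PV_t at t = 6.0000: 50.212841
  t * PV_t at t = 6.5000: 52.608554
  t * PV_t at t = 7.0000: 54.792424
  t * PV_t at t = 7.5000: 56.775791
  t * PV_t at t = 8.0000: 58.569482
  t * PV_t at t = 8.5000: 60.183824
  t * PV_t at t = 9.0000: 61.628674
  t * PV_t at t = 9.5000: 62.913433
  t * PV_t at t = 10.0000: 5187.812327
Macaulay duration D = (sum_t t * PV_t) / P = 5966.037289 / 691.649862 = 8.625806


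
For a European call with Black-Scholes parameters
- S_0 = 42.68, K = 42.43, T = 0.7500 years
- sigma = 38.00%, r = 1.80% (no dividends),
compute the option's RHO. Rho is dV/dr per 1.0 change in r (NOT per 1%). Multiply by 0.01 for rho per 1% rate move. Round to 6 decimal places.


d1 = 0.2234186534; d2 = -0.1056710000
phi(d1) = 0.3891087231; exp(-qT) = 1.0000000000; exp(-rT) = 0.9865907163
N(d2) = 0.4579216951
Rho = K*T*exp(-rT)*N(d2) = 42.4300 * 0.7500 * 0.9865907163 * 0.4579216951 = 14.376810

Answer: Rho = 14.376810


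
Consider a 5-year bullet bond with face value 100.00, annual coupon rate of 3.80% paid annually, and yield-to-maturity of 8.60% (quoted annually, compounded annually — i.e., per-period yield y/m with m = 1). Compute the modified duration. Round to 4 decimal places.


Coupon per period c = face * coupon_rate / m = 3.800000
Periods per year m = 1; per-period yield y/m = 0.086000
Number of cashflows N = 5
Cashflows (t years, CF_t, discount factor 1/(1+y/m)^(m*t), PV):
  t = 1.0000: CF_t = 3.800000, DF = 0.920810, PV = 3.499079
  t = 2.0000: CF_t = 3.800000, DF = 0.847892, PV = 3.221988
  t = 3.0000: CF_t = 3.800000, DF = 0.780747, PV = 2.966840
  t = 4.0000: CF_t = 3.800000, DF = 0.718920, PV = 2.731897
  t = 5.0000: CF_t = 103.800000, DF = 0.661989, PV = 68.714474
Price P = sum_t PV_t = 81.134278
First compute Macaulay numerator sum_t t * PV_t:
  t * PV_t at t = 1.0000: 3.499079
  t * PV_t at t = 2.0000: 6.443976
  t * PV_t at t = 3.0000: 8.900520
  t * PV_t at t = 4.0000: 10.927587
  t * PV_t at t = 5.0000: 343.572371
Macaulay duration D = 373.343534 / 81.134278 = 4.601551
Modified duration = D / (1 + y/m) = 4.601551 / (1 + 0.086000) = 4.237156

Answer: Modified duration = 4.2372


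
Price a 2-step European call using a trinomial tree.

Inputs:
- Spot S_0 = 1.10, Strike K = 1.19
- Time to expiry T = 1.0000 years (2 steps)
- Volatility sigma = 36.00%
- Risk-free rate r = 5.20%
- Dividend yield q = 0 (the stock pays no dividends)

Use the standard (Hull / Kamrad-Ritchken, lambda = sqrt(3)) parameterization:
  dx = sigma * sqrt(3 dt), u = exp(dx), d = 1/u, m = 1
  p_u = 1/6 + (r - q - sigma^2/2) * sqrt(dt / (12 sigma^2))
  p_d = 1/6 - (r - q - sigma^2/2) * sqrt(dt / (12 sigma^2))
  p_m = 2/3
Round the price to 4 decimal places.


Answer: Price = V(0,0) = 0.1402

Derivation:
dt = T/N = 0.500000; dx = sigma*sqrt(3*dt) = 0.440908
u = exp(dx) = 1.554118; d = 1/u = 0.643452
p_u = 0.159409, p_m = 0.666667, p_d = 0.173924
Discount per step: exp(-r*dt) = 0.974335
Stock lattice S(k, j) with j the centered position index:
  k=0: S(0,+0) = 1.1000
  k=1: S(1,-1) = 0.7078; S(1,+0) = 1.1000; S(1,+1) = 1.7095
  k=2: S(2,-2) = 0.4554; S(2,-1) = 0.7078; S(2,+0) = 1.1000; S(2,+1) = 1.7095; S(2,+2) = 2.6568
Terminal payoffs V(N, j) = max(S_T - K, 0):
  V(2,-2) = 0.000000; V(2,-1) = 0.000000; V(2,+0) = 0.000000; V(2,+1) = 0.519530; V(2,+2) = 1.466811
Backward induction: V(k, j) = exp(-r*dt) * [p_u * V(k+1, j+1) + p_m * V(k+1, j) + p_d * V(k+1, j-1)]
  V(1,-1) = exp(-r*dt) * [p_u*0.000000 + p_m*0.000000 + p_d*0.000000] = 0.000000
  V(1,+0) = exp(-r*dt) * [p_u*0.519530 + p_m*0.000000 + p_d*0.000000] = 0.080692
  V(1,+1) = exp(-r*dt) * [p_u*1.466811 + p_m*0.519530 + p_d*0.000000] = 0.565286
  V(0,+0) = exp(-r*dt) * [p_u*0.565286 + p_m*0.080692 + p_d*0.000000] = 0.140213


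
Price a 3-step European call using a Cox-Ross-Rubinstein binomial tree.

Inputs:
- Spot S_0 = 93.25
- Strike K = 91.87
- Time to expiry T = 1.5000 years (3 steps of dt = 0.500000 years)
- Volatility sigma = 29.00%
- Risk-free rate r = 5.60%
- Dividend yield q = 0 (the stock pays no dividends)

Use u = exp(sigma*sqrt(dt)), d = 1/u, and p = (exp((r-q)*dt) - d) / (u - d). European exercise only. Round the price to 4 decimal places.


dt = T/N = 0.500000
u = exp(sigma*sqrt(dt)) = 1.227600; d = 1/u = 0.814598
p = (exp((r-q)*dt) - d) / (u - d) = 0.517668
Discount per step: exp(-r*dt) = 0.972388
Stock lattice S(k, i) with i counting down-moves:
  k=0: S(0,0) = 93.2500
  k=1: S(1,0) = 114.4737; S(1,1) = 75.9612
  k=2: S(2,0) = 140.5279; S(2,1) = 93.2500; S(2,2) = 61.8778
  k=3: S(3,0) = 172.5120; S(3,1) = 114.4737; S(3,2) = 75.9612; S(3,3) = 50.4055
Terminal payoffs V(N, i) = max(S_T - K, 0):
  V(3,0) = 80.642027; V(3,1) = 22.603691; V(3,2) = 0.000000; V(3,3) = 0.000000
Backward induction: V(k, i) = exp(-r*dt) * [p * V(k+1, i) + (1-p) * V(k+1, i+1)].
  V(2,0) = exp(-r*dt) * [p*80.642027 + (1-p)*22.603691] = 51.194573
  V(2,1) = exp(-r*dt) * [p*22.603691 + (1-p)*0.000000] = 11.378117
  V(2,2) = exp(-r*dt) * [p*0.000000 + (1-p)*0.000000] = 0.000000
  V(1,0) = exp(-r*dt) * [p*51.194573 + (1-p)*11.378117] = 31.106529
  V(1,1) = exp(-r*dt) * [p*11.378117 + (1-p)*0.000000] = 5.727452
  V(0,0) = exp(-r*dt) * [p*31.106529 + (1-p)*5.727452] = 18.344483

Answer: Price = V(0,0) = 18.3445


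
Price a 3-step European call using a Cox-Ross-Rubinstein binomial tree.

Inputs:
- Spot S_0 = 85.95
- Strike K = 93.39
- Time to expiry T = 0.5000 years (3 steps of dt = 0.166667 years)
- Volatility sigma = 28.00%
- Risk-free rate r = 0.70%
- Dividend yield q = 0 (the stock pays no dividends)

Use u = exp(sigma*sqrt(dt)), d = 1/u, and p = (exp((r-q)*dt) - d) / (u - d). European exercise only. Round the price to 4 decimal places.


dt = T/N = 0.166667
u = exp(sigma*sqrt(dt)) = 1.121099; d = 1/u = 0.891982
p = (exp((r-q)*dt) - d) / (u - d) = 0.476549
Discount per step: exp(-r*dt) = 0.998834
Stock lattice S(k, i) with i counting down-moves:
  k=0: S(0,0) = 85.9500
  k=1: S(1,0) = 96.3585; S(1,1) = 76.6658
  k=2: S(2,0) = 108.0274; S(2,1) = 85.9500; S(2,2) = 68.3845
  k=3: S(3,0) = 121.1094; S(3,1) = 96.3585; S(3,2) = 76.6658; S(3,3) = 60.9978
Terminal payoffs V(N, i) = max(S_T - K, 0):
  V(3,0) = 27.719403; V(3,1) = 2.968466; V(3,2) = 0.000000; V(3,3) = 0.000000
Backward induction: V(k, i) = exp(-r*dt) * [p * V(k+1, i) + (1-p) * V(k+1, i+1)].
  V(2,0) = exp(-r*dt) * [p*27.719403 + (1-p)*2.968466] = 14.746278
  V(2,1) = exp(-r*dt) * [p*2.968466 + (1-p)*0.000000] = 1.412969
  V(2,2) = exp(-r*dt) * [p*0.000000 + (1-p)*0.000000] = 0.000000
  V(1,0) = exp(-r*dt) * [p*14.746278 + (1-p)*1.412969] = 7.757884
  V(1,1) = exp(-r*dt) * [p*1.412969 + (1-p)*0.000000] = 0.672563
  V(0,0) = exp(-r*dt) * [p*7.757884 + (1-p)*0.672563] = 4.044342

Answer: Price = V(0,0) = 4.0443


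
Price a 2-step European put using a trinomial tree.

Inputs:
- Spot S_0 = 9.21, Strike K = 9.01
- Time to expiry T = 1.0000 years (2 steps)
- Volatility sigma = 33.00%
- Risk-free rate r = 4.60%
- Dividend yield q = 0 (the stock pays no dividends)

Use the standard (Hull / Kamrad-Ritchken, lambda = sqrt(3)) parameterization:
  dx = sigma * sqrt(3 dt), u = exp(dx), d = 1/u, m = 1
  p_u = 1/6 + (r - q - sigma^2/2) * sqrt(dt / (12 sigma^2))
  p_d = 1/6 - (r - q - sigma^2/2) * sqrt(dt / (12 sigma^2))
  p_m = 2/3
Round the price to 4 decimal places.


dt = T/N = 0.500000; dx = sigma*sqrt(3*dt) = 0.404166
u = exp(dx) = 1.498052; d = 1/u = 0.667533
p_u = 0.161440, p_m = 0.666667, p_d = 0.171893
Discount per step: exp(-r*dt) = 0.977262
Stock lattice S(k, j) with j the centered position index:
  k=0: S(0,+0) = 9.2100
  k=1: S(1,-1) = 6.1480; S(1,+0) = 9.2100; S(1,+1) = 13.7971
  k=2: S(2,-2) = 4.1040; S(2,-1) = 6.1480; S(2,+0) = 9.2100; S(2,+1) = 13.7971; S(2,+2) = 20.6687
Terminal payoffs V(N, j) = max(K - S_T, 0):
  V(2,-2) = 4.906016; V(2,-1) = 2.862017; V(2,+0) = 0.000000; V(2,+1) = 0.000000; V(2,+2) = 0.000000
Backward induction: V(k, j) = exp(-r*dt) * [p_u * V(k+1, j+1) + p_m * V(k+1, j) + p_d * V(k+1, j-1)]
  V(1,-1) = exp(-r*dt) * [p_u*0.000000 + p_m*2.862017 + p_d*4.906016] = 2.688765
  V(1,+0) = exp(-r*dt) * [p_u*0.000000 + p_m*0.000000 + p_d*2.862017] = 0.480776
  V(1,+1) = exp(-r*dt) * [p_u*0.000000 + p_m*0.000000 + p_d*0.000000] = 0.000000
  V(0,+0) = exp(-r*dt) * [p_u*0.000000 + p_m*0.480776 + p_d*2.688765] = 0.764902

Answer: Price = V(0,0) = 0.7649


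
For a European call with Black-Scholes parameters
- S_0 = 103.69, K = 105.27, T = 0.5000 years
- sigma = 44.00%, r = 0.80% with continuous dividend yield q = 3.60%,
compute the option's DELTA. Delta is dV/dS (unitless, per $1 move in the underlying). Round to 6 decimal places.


Answer: Delta = 0.515342

Derivation:
d1 = 0.0619592685; d2 = -0.2491677153
phi(d1) = 0.3981772549; exp(-qT) = 0.9821610324; exp(-rT) = 0.9960079893
N(d1) = 0.5247023656
Delta = exp(-qT) * N(d1) = 0.9821610324 * 0.5247023656 = 0.515342


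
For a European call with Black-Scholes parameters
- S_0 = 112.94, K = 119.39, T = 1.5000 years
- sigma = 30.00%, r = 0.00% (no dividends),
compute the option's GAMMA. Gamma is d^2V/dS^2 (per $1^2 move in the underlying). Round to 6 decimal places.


d1 = 0.0325544233; d2 = -0.3348690381
phi(d1) = 0.3987309388; exp(-qT) = 1.0000000000; exp(-rT) = 1.0000000000
Gamma = exp(-qT) * phi(d1) / (S * sigma * sqrt(T)) = 1.0000000000 * 0.3987309388 / (112.9400 * 0.3000 * 1.2247448714) = 0.009609

Answer: Gamma = 0.009609


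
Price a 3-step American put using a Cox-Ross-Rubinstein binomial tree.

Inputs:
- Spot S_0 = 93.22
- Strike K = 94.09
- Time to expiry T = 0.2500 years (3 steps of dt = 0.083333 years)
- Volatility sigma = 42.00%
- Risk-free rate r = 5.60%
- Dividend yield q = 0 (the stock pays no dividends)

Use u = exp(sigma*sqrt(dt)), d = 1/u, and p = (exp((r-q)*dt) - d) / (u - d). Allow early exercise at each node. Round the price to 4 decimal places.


dt = T/N = 0.083333
u = exp(sigma*sqrt(dt)) = 1.128900; d = 1/u = 0.885818
p = (exp((r-q)*dt) - d) / (u - d) = 0.488969
Discount per step: exp(-r*dt) = 0.995344
Stock lattice S(k, i) with i counting down-moves:
  k=0: S(0,0) = 93.2200
  k=1: S(1,0) = 105.2360; S(1,1) = 82.5760
  k=2: S(2,0) = 118.8010; S(2,1) = 93.2200; S(2,2) = 73.1473
  k=3: S(3,0) = 134.1144; S(3,1) = 105.2360; S(3,2) = 82.5760; S(3,3) = 64.7952
Terminal payoffs V(N, i) = max(K - S_T, 0):
  V(3,0) = 0.000000; V(3,1) = 0.000000; V(3,2) = 11.514029; V(3,3) = 29.294794
Backward induction: V(k, i) = exp(-r*dt) * [p * V(k+1, i) + (1-p) * V(k+1, i+1)]; then take max(V_cont, immediate exercise) for American.
  V(2,0) = exp(-r*dt) * [p*0.000000 + (1-p)*0.000000] = 0.000000; exercise = 0.000000; V(2,0) = max -> 0.000000
  V(2,1) = exp(-r*dt) * [p*0.000000 + (1-p)*11.514029] = 5.856631; exercise = 0.870000; V(2,1) = max -> 5.856631
  V(2,2) = exp(-r*dt) * [p*11.514029 + (1-p)*29.294794] = 20.504639; exercise = 20.942703; V(2,2) = max -> 20.942703
  V(1,0) = exp(-r*dt) * [p*0.000000 + (1-p)*5.856631] = 2.978986; exercise = 0.000000; V(1,0) = max -> 2.978986
  V(1,1) = exp(-r*dt) * [p*5.856631 + (1-p)*20.942703] = 13.502921; exercise = 11.514029; V(1,1) = max -> 13.502921
  V(0,0) = exp(-r*dt) * [p*2.978986 + (1-p)*13.502921] = 8.318134; exercise = 0.870000; V(0,0) = max -> 8.318134

Answer: Price = V(0,0) = 8.3181


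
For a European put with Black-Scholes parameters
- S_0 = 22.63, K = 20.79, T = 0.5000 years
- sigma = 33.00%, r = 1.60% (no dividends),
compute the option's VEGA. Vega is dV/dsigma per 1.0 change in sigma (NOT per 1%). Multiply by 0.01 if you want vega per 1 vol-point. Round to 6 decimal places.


Answer: Vega = 5.592734

Derivation:
d1 = 0.5143852898; d2 = 0.2810400521
phi(d1) = 0.3495059663; exp(-qT) = 1.0000000000; exp(-rT) = 0.9920319148
Vega = S * exp(-qT) * phi(d1) * sqrt(T) = 22.6300 * 1.0000000000 * 0.3495059663 * 0.7071067812 = 5.592734


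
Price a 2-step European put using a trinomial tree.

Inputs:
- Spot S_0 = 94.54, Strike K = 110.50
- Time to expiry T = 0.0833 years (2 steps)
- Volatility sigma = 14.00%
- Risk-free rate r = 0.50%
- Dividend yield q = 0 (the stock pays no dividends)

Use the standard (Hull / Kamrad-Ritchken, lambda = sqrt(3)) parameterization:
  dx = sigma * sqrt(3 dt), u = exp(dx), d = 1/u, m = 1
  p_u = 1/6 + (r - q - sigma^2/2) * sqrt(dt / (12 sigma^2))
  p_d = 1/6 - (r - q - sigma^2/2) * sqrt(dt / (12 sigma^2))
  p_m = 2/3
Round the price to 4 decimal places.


Answer: Price = V(0,0) = 15.9140

Derivation:
dt = T/N = 0.041650; dx = sigma*sqrt(3*dt) = 0.049488
u = exp(dx) = 1.050733; d = 1/u = 0.951717
p_u = 0.164647, p_m = 0.666667, p_d = 0.168687
Discount per step: exp(-r*dt) = 0.999792
Stock lattice S(k, j) with j the centered position index:
  k=0: S(0,+0) = 94.5400
  k=1: S(1,-1) = 89.9753; S(1,+0) = 94.5400; S(1,+1) = 99.3363
  k=2: S(2,-2) = 85.6310; S(2,-1) = 89.9753; S(2,+0) = 94.5400; S(2,+1) = 99.3363; S(2,+2) = 104.3758
Terminal payoffs V(N, j) = max(K - S_T, 0):
  V(2,-2) = 24.868956; V(2,-1) = 20.524676; V(2,+0) = 15.960000; V(2,+1) = 11.163746; V(2,+2) = 6.124166
Backward induction: V(k, j) = exp(-r*dt) * [p_u * V(k+1, j+1) + p_m * V(k+1, j) + p_d * V(k+1, j-1)]
  V(1,-1) = exp(-r*dt) * [p_u*15.960000 + p_m*20.524676 + p_d*24.868956] = 20.501669
  V(1,+0) = exp(-r*dt) * [p_u*11.163746 + p_m*15.960000 + p_d*20.524676] = 15.936993
  V(1,+1) = exp(-r*dt) * [p_u*6.124166 + p_m*11.163746 + p_d*15.960000] = 11.140739
  V(0,+0) = exp(-r*dt) * [p_u*11.140739 + p_m*15.936993 + p_d*20.501669] = 15.913990


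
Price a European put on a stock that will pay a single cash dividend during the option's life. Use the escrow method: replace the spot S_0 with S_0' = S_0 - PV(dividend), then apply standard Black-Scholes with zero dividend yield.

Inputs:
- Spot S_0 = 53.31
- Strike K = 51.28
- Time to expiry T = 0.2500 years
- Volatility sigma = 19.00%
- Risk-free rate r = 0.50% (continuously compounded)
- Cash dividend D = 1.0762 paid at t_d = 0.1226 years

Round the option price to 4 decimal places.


Answer: Price = 1.4923

Derivation:
PV(D) = D * exp(-r * t_d) = 1.0762 * 0.99938719 = 1.07554049
S_0' = S_0 - PV(D) = 53.3100 - 1.07554049 = 52.23445951
d1 = (ln(S_0'/K) + (r + sigma^2/2)*T) / (sigma*sqrt(T)) = 0.25478009
d2 = d1 - sigma*sqrt(T) = 0.15978009
exp(-rT) = 0.99875078
N(-d1) = 0.39944648; N(-d2) = 0.43652716
P = K * exp(-rT) * N(-d2) - S_0' * N(-d1) = 51.2800 * 0.99875078 * 0.43652716 - 52.23445951 * 0.39944648 = 1.4923


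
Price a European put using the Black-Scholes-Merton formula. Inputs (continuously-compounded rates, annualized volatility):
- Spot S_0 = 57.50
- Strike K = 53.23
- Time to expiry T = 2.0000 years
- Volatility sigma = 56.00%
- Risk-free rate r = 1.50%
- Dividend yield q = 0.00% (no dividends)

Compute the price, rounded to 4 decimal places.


d1 = (ln(S/K) + (r - q + 0.5*sigma^2) * T) / (sigma * sqrt(T)) = 0.53129327
d2 = d1 - sigma * sqrt(T) = -0.26066633
exp(-rT) = 0.97044553; exp(-qT) = 1.00000000
P = K * exp(-rT) * N(-d2) - S_0 * exp(-qT) * N(-d1)
N(-d1) = 0.29760779; N(-d2) = 0.60282508
P = 53.2300 * 0.97044553 * 0.60282508 - 57.5000 * 1.00000000 * 0.29760779 = 14.0276

Answer: Price = 14.0276


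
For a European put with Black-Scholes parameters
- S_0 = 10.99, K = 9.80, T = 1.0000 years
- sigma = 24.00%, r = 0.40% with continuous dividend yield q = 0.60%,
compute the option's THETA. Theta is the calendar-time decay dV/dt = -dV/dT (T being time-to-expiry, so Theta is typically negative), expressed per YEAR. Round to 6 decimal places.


d1 = 0.5891807614; d2 = 0.3491807614
phi(d1) = 0.3353751517; exp(-qT) = 0.9940179641; exp(-rT) = 0.9960079893
Theta = -S*exp(-qT)*phi(d1)*sigma/(2*sqrt(T)) + r*K*exp(-rT)*N(-d2) - q*S*exp(-qT)*N(-d1)
N(-d1) = 0.2778700107; N(-d2) = 0.3634768042; sqrt(T) = 1.0000000000
Term 1 = -10.9900 * 0.9940179641 * 0.3353751517 * 0.2400 / (2 * 1.0000000000) = -0.4396469390
Term 2 = 0.0040 * 9.8000 * 0.9960079893 * 0.3634768042 = 0.0141914114
Term 3 = -0.0060 * 10.9900 * 0.9940179641 * 0.2778700107 = -0.0182131412
Theta = -0.4396469390 + (0.0141914114) + (-0.0182131412) = -0.443669

Answer: Theta = -0.443669


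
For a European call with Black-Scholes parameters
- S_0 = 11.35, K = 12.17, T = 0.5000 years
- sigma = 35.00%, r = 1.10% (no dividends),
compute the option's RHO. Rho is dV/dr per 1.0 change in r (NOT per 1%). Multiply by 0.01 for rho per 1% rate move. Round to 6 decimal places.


Answer: Rho = 2.122425

Derivation:
d1 = -0.1358904198; d2 = -0.3833777932
phi(d1) = 0.3952757579; exp(-qT) = 1.0000000000; exp(-rT) = 0.9945150973
N(d2) = 0.3507198331
Rho = K*T*exp(-rT)*N(d2) = 12.1700 * 0.5000 * 0.9945150973 * 0.3507198331 = 2.122425


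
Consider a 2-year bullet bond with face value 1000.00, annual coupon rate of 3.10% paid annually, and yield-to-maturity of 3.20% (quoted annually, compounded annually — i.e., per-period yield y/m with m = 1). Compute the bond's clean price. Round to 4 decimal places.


Coupon per period c = face * coupon_rate / m = 31.000000
Periods per year m = 1; per-period yield y/m = 0.032000
Number of cashflows N = 2
Cashflows (t years, CF_t, discount factor 1/(1+y/m)^(m*t), PV):
  t = 1.0000: CF_t = 31.000000, DF = 0.968992, PV = 30.038760
  t = 2.0000: CF_t = 1031.000000, DF = 0.938946, PV = 968.053302
Price P = sum_t PV_t = 998.092062

Answer: Price = 998.0921


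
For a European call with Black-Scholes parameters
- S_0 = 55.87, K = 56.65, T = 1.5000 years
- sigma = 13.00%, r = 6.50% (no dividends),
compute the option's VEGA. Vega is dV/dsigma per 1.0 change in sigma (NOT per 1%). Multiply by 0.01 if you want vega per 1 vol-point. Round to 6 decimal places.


Answer: Vega = 22.734154

Derivation:
d1 = 0.6049019693; d2 = 0.4456851360
phi(d1) = 0.3322419769; exp(-qT) = 1.0000000000; exp(-rT) = 0.9071023416
Vega = S * exp(-qT) * phi(d1) * sqrt(T) = 55.8700 * 1.0000000000 * 0.3322419769 * 1.2247448714 = 22.734154


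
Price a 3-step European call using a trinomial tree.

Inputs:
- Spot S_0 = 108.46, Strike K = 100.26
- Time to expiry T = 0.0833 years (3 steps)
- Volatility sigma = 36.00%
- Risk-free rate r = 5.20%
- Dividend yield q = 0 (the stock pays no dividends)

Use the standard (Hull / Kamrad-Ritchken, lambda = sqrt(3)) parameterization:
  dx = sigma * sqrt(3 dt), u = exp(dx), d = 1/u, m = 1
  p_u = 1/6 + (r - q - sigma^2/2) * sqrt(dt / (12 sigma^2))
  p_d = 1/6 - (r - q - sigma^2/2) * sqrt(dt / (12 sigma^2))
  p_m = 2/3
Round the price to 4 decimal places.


dt = T/N = 0.027767; dx = sigma*sqrt(3*dt) = 0.103902
u = exp(dx) = 1.109492; d = 1/u = 0.901313
p_u = 0.164956, p_m = 0.666667, p_d = 0.168377
Discount per step: exp(-r*dt) = 0.998557
Stock lattice S(k, j) with j the centered position index:
  k=0: S(0,+0) = 108.4600
  k=1: S(1,-1) = 97.7564; S(1,+0) = 108.4600; S(1,+1) = 120.3355
  k=2: S(2,-2) = 88.1092; S(2,-1) = 97.7564; S(2,+0) = 108.4600; S(2,+1) = 120.3355; S(2,+2) = 133.5113
  k=3: S(3,-3) = 79.4140; S(3,-2) = 88.1092; S(3,-1) = 97.7564; S(3,+0) = 108.4600; S(3,+1) = 120.3355; S(3,+2) = 133.5113; S(3,+3) = 148.1297
Terminal payoffs V(N, j) = max(S_T - K, 0):
  V(3,-3) = 0.000000; V(3,-2) = 0.000000; V(3,-1) = 0.000000; V(3,+0) = 8.200000; V(3,+1) = 20.075503; V(3,+2) = 33.251280; V(3,+3) = 47.869698
Backward induction: V(k, j) = exp(-r*dt) * [p_u * V(k+1, j+1) + p_m * V(k+1, j) + p_d * V(k+1, j-1)]
  V(2,-2) = exp(-r*dt) * [p_u*0.000000 + p_m*0.000000 + p_d*0.000000] = 0.000000
  V(2,-1) = exp(-r*dt) * [p_u*8.200000 + p_m*0.000000 + p_d*0.000000] = 1.350690
  V(2,+0) = exp(-r*dt) * [p_u*20.075503 + p_m*8.200000 + p_d*0.000000] = 8.765583
  V(2,+1) = exp(-r*dt) * [p_u*33.251280 + p_m*20.075503 + p_d*8.200000] = 20.220153
  V(2,+2) = exp(-r*dt) * [p_u*47.869698 + p_m*33.251280 + p_d*20.075503] = 33.395929
  V(1,-1) = exp(-r*dt) * [p_u*8.765583 + p_m*1.350690 + p_d*0.000000] = 2.343013
  V(1,+0) = exp(-r*dt) * [p_u*20.220153 + p_m*8.765583 + p_d*1.350690] = 9.393017
  V(1,+1) = exp(-r*dt) * [p_u*33.395929 + p_m*20.220153 + p_d*8.765583] = 20.435368
  V(0,+0) = exp(-r*dt) * [p_u*20.435368 + p_m*9.393017 + p_d*2.343013] = 10.012997

Answer: Price = V(0,0) = 10.0130


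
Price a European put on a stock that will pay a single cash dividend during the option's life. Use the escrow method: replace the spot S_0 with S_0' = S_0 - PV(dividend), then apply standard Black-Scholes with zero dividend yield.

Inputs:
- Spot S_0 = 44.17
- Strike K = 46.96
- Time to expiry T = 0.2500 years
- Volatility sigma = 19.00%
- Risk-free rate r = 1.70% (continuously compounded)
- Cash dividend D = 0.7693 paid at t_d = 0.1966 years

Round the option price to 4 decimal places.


PV(D) = D * exp(-r * t_d) = 0.7693 * 0.99666338 = 0.76673314
S_0' = S_0 - PV(D) = 44.1700 - 0.76673314 = 43.40326686
d1 = (ln(S_0'/K) + (r + sigma^2/2)*T) / (sigma*sqrt(T)) = -0.73683120
d2 = d1 - sigma*sqrt(T) = -0.83183120
exp(-rT) = 0.99575902
N(-d1) = 0.76938750; N(-d2) = 0.79724788
P = K * exp(-rT) * N(-d2) - S_0' * N(-d1) = 46.9600 * 0.99575902 * 0.79724788 - 43.40326686 * 0.76938750 = 3.8861

Answer: Price = 3.8861


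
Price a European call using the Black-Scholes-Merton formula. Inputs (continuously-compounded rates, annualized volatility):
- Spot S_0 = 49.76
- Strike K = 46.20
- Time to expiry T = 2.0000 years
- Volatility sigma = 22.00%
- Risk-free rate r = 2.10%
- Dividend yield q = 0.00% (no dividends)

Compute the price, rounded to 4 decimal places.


Answer: Price = 8.9414

Derivation:
d1 = (ln(S/K) + (r - q + 0.5*sigma^2) * T) / (sigma * sqrt(T)) = 0.52914617
d2 = d1 - sigma * sqrt(T) = 0.21801918
exp(-rT) = 0.95886978; exp(-qT) = 1.00000000
C = S_0 * exp(-qT) * N(d1) - K * exp(-rT) * N(d2)
N(d1) = 0.70164797; N(d2) = 0.58629292
C = 49.7600 * 1.00000000 * 0.70164797 - 46.2000 * 0.95886978 * 0.58629292 = 8.9414


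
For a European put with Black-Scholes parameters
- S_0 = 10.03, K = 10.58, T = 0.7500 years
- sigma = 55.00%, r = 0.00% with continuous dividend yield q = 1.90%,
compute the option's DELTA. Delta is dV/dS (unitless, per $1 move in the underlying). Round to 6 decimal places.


Answer: Delta = -0.455164

Derivation:
d1 = 0.0961606802; d2 = -0.3801532919
phi(d1) = 0.3971020528; exp(-qT) = 0.9858510507; exp(-rT) = 1.0000000000
N(-d1) = 0.4616964794
Delta = -exp(-qT) * N(-d1) = -0.9858510507 * 0.4616964794 = -0.455164


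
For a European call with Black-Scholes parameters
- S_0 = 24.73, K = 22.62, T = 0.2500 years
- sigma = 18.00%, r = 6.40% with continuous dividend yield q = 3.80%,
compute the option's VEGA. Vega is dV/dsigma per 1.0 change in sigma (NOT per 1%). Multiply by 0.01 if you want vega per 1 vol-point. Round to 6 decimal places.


Answer: Vega = 2.644400

Derivation:
d1 = 1.1081401205; d2 = 1.0181401205
phi(d1) = 0.2159030539; exp(-qT) = 0.9905449824; exp(-rT) = 0.9841273201
Vega = S * exp(-qT) * phi(d1) * sqrt(T) = 24.7300 * 0.9905449824 * 0.2159030539 * 0.5000000000 = 2.644400


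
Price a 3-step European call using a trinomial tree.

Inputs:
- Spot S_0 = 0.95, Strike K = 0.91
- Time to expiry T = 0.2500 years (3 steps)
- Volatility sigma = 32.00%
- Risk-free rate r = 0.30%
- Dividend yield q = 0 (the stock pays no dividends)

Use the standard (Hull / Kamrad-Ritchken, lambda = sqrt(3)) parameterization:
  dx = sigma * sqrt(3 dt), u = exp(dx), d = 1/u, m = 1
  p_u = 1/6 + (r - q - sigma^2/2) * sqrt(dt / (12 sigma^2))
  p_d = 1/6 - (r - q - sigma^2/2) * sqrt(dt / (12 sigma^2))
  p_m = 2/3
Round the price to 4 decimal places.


Answer: Price = V(0,0) = 0.0821

Derivation:
dt = T/N = 0.083333; dx = sigma*sqrt(3*dt) = 0.160000
u = exp(dx) = 1.173511; d = 1/u = 0.852144
p_u = 0.154115, p_m = 0.666667, p_d = 0.179219
Discount per step: exp(-r*dt) = 0.999750
Stock lattice S(k, j) with j the centered position index:
  k=0: S(0,+0) = 0.9500
  k=1: S(1,-1) = 0.8095; S(1,+0) = 0.9500; S(1,+1) = 1.1148
  k=2: S(2,-2) = 0.6898; S(2,-1) = 0.8095; S(2,+0) = 0.9500; S(2,+1) = 1.1148; S(2,+2) = 1.3083
  k=3: S(3,-3) = 0.5878; S(3,-2) = 0.6898; S(3,-1) = 0.8095; S(3,+0) = 0.9500; S(3,+1) = 1.1148; S(3,+2) = 1.3083; S(3,+3) = 1.5353
Terminal payoffs V(N, j) = max(S_T - K, 0):
  V(3,-3) = 0.000000; V(3,-2) = 0.000000; V(3,-1) = 0.000000; V(3,+0) = 0.040000; V(3,+1) = 0.204835; V(3,+2) = 0.398271; V(3,+3) = 0.625271
Backward induction: V(k, j) = exp(-r*dt) * [p_u * V(k+1, j+1) + p_m * V(k+1, j) + p_d * V(k+1, j-1)]
  V(2,-2) = exp(-r*dt) * [p_u*0.000000 + p_m*0.000000 + p_d*0.000000] = 0.000000
  V(2,-1) = exp(-r*dt) * [p_u*0.040000 + p_m*0.000000 + p_d*0.000000] = 0.006163
  V(2,+0) = exp(-r*dt) * [p_u*0.204835 + p_m*0.040000 + p_d*0.000000] = 0.058220
  V(2,+1) = exp(-r*dt) * [p_u*0.398271 + p_m*0.204835 + p_d*0.040000] = 0.205054
  V(2,+2) = exp(-r*dt) * [p_u*0.625271 + p_m*0.398271 + p_d*0.204835] = 0.398488
  V(1,-1) = exp(-r*dt) * [p_u*0.058220 + p_m*0.006163 + p_d*0.000000] = 0.013078
  V(1,+0) = exp(-r*dt) * [p_u*0.205054 + p_m*0.058220 + p_d*0.006163] = 0.071502
  V(1,+1) = exp(-r*dt) * [p_u*0.398488 + p_m*0.205054 + p_d*0.058220] = 0.208497
  V(0,+0) = exp(-r*dt) * [p_u*0.208497 + p_m*0.071502 + p_d*0.013078] = 0.082124
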